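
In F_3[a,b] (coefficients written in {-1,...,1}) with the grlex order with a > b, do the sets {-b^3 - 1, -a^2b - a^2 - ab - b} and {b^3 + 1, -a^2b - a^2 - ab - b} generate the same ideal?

Since reduced Gröbner bases are canonical representatives of ideals under a given ordering, it suffices to compute and compare them.
Buchberger on the first generating set:
f_1 = -b^3 - 1, LT = b^3.
f_2 = -a^2b - a^2 - ab - b, LT = a^2b.

S(f_1,f_2): lcm = a^2b^3. S = -a^2b^2 - ab^3 - b^3 + a^2.
  reduce S modulo (f_1, f_2):
  remainder ab^2 - ab + b^2 + a - b + 1 ≠ 0; add g_3 = ab^2 - ab + b^2 + a - b + 1 to the basis.

S(f_2,g_3): lcm = a^2b^2. S = -a^2b - a^2 + ab + b^2 - a.
  reduce S modulo (f_1, f_2, g_3):
  remainder -ab + b^2 - a + b ≠ 0; add g_4 = -ab + b^2 - a + b to the basis.

S(f_2,g_4): lcm = a^2b. S = ab^2 - ab + b.
  reduce S modulo (f_1, f_2, g_3, g_4):
  remainder -b^2 - a - b - 1 ≠ 0; add g_5 = -b^2 - a - b - 1 to the basis.

S(f_2,g_5): lcm = a^2b^2. S = -a^3 + ab^2 - a^2 + b^2.
  reduce S modulo (f_1, f_2, g_3, g_4, g_5):
  remainder -a^3 - a^2 + b + 1 ≠ 0; add g_6 = -a^3 - a^2 + b + 1 to the basis.

S(g_3,g_5): lcm = ab^2. S = -a^2 + ab + b^2 - b + 1.
  reduce S modulo (f_1, f_2, g_3, g_4, g_5, g_6):
  remainder -a^2 + b - 1 ≠ 0; add g_7 = -a^2 + b - 1 to the basis.

The other S-polynomials (S(f_1,g_3), S(f_1,g_4), S(g_3,g_4), S(f_1,g_5), S(g_4,g_5), S(f_1,g_6), S(f_2,g_6), S(g_3,g_6), S(g_4,g_6), S(g_5,g_6), S(f_1,g_7), S(f_2,g_7), S(g_3,g_7), S(g_4,g_7), S(g_5,g_7), S(g_6,g_7)) all reduce to 0 modulo the current basis, so we have a Gröbner basis.
Inter-reduce: drop elements whose leading term is divisible by another's, tail-reduce, and make monic.
Reduced Gröbner basis: {a^2 - b + 1, ab - a + 1, b^2 + a + b + 1}.

Buchberger on the second generating set:
h_1 = b^3 + 1, LT = b^3.
h_2 = -a^2b - a^2 - ab - b, LT = a^2b.

S(h_1,h_2): lcm = a^2b^3. S = -a^2b^2 - ab^3 - b^3 + a^2.
  reduce S modulo (h_1, h_2):
  remainder ab^2 - ab + b^2 + a - b + 1 ≠ 0; add k_3 = ab^2 - ab + b^2 + a - b + 1 to the basis.

S(h_2,k_3): lcm = a^2b^2. S = -a^2b - a^2 + ab + b^2 - a.
  reduce S modulo (h_1, h_2, k_3):
  remainder -ab + b^2 - a + b ≠ 0; add k_4 = -ab + b^2 - a + b to the basis.

S(h_2,k_4): lcm = a^2b. S = ab^2 - ab + b.
  reduce S modulo (h_1, h_2, k_3, k_4):
  remainder -b^2 - a - b - 1 ≠ 0; add k_5 = -b^2 - a - b - 1 to the basis.

S(h_2,k_5): lcm = a^2b^2. S = -a^3 + ab^2 - a^2 + b^2.
  reduce S modulo (h_1, h_2, k_3, k_4, k_5):
  remainder -a^3 - a^2 + b + 1 ≠ 0; add k_6 = -a^3 - a^2 + b + 1 to the basis.

S(k_3,k_5): lcm = ab^2. S = -a^2 + ab + b^2 - b + 1.
  reduce S modulo (h_1, h_2, k_3, k_4, k_5, k_6):
  remainder -a^2 + b - 1 ≠ 0; add k_7 = -a^2 + b - 1 to the basis.

The other S-polynomials (S(h_1,k_3), S(h_1,k_4), S(k_3,k_4), S(h_1,k_5), S(k_4,k_5), S(h_1,k_6), S(h_2,k_6), S(k_3,k_6), S(k_4,k_6), S(k_5,k_6), S(h_1,k_7), S(h_2,k_7), S(k_3,k_7), S(k_4,k_7), S(k_5,k_7), S(k_6,k_7)) all reduce to 0 modulo the current basis, so we have a Gröbner basis.
Inter-reduce: drop elements whose leading term is divisible by another's, tail-reduce, and make monic.
Reduced Gröbner basis: {a^2 - b + 1, ab - a + 1, b^2 + a + b + 1}.

The two bases agree; hence the ideals are identical.

Yes, the ideals are equal.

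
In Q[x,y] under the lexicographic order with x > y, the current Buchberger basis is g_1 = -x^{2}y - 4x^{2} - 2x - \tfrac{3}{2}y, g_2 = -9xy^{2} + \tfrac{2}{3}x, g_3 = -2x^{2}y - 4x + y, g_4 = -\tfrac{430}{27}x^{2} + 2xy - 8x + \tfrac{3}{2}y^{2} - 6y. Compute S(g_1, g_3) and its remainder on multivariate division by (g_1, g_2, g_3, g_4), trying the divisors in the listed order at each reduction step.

S(g_1, g_3) = 4x^{2} + 2y; remainder on division = \tfrac{108}{215}xy - \tfrac{432}{215}x + \tfrac{81}{215}y^{2} + \tfrac{106}{215}y.

lcm(LM(g_1), LM(g_3)) = x^{2}y.
S = (lcm/LT(g_1))·g_1 − (lcm/LT(g_3))·g_3 = 4x^{2} + 2y.
Reduce S modulo (g_1, g_2, g_3, g_4) in that order:
  leading term x^{2}: subtract (-\tfrac{54}{215})·g_4 from 4x^{2} + 2y → \tfrac{108}{215}xy - \tfrac{432}{215}x + \tfrac{81}{215}y^{2} + \tfrac{106}{215}y
  leading term xy: no divisor's leading term divides it; move \tfrac{108}{215}xy to the remainder.
  leading term x: no divisor's leading term divides it; move -\tfrac{432}{215}x to the remainder.
  leading term y^{2}: no divisor's leading term divides it; move \tfrac{81}{215}y^{2} to the remainder.
  leading term y: no divisor's leading term divides it; move \tfrac{106}{215}y to the remainder.
The remainder \tfrac{108}{215}xy - \tfrac{432}{215}x + \tfrac{81}{215}y^{2} + \tfrac{106}{215}y is nonzero, so it would be added as the next basis element.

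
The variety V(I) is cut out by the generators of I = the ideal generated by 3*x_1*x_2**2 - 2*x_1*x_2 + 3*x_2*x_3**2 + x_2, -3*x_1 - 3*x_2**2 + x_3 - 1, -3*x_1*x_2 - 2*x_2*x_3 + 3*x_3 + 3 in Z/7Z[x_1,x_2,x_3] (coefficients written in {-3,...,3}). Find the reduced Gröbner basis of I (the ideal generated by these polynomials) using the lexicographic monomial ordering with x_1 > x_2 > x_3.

G = {x_1 + 2*x_2*x_3 + 3*x_2 - 2*x_3**4 + 3*x_3**3 + x_3**2 - 3*x_3 - 3, x_2**2 - 2*x_2*x_3 - 3*x_2 + 2*x_3**4 - 3*x_3**3 - x_3**2 - 2*x_3 + 1, x_2*x_3**2 - 3*x_2*x_3 + 3*x_2 + 3*x_3**4 + 2*x_3**3 - 2*x_3**2 + 2*x_3 + 3, x_3**5 + x_3**4 + 2*x_3**2 - 3*x_3 + 2}

f_1 = 3*x_1*x_2**2 - 2*x_1*x_2 + 3*x_2*x_3**2 + x_2, LT = x_1*x_2**2.
f_2 = -3*x_1 - 3*x_2**2 + x_3 - 1, LT = x_1.
f_3 = -3*x_1*x_2 - 2*x_2*x_3 + 3*x_3 + 3, LT = x_1*x_2.

S(f_1,f_2): lcm = x_1*x_2**2. S = -3*x_1*x_2 - x_2**4 - 2*x_2**2*x_3 + 2*x_2**2 + x_2*x_3**2 - 2*x_2.
  reduce S modulo (f_1, f_2, f_3):
  remainder -x_2**4 + 3*x_2**3 - 2*x_2**2*x_3 + 2*x_2**2 + x_2*x_3**2 - x_2*x_3 - x_2 ≠ 0; add g_4 = -x_2**4 + 3*x_2**3 - 2*x_2**2*x_3 + 2*x_2**2 + x_2*x_3**2 - x_2*x_3 - x_2 to the basis.

S(f_1,f_3): lcm = x_1*x_2**2. S = -3*x_1*x_2 - 3*x_2**2*x_3 + x_2*x_3**2 + x_2*x_3 - x_2.
  reduce S modulo (f_1, f_2, f_3, g_4):
  remainder 3*x_2**3 - 3*x_2**2*x_3 + x_2*x_3**2 ≠ 0; add g_5 = 3*x_2**3 - 3*x_2**2*x_3 + x_2*x_3**2 to the basis.

S(f_2,f_3): lcm = x_1*x_2. S = x_2**3 - x_2*x_3 - 2*x_2 + x_3 + 1.
  reduce S modulo (f_1, f_2, f_3, g_4, g_5):
  remainder x_2**2*x_3 + 2*x_2*x_3**2 - x_2*x_3 - 2*x_2 + x_3 + 1 ≠ 0; add g_6 = x_2**2*x_3 + 2*x_2*x_3**2 - x_2*x_3 - 2*x_2 + x_3 + 1 to the basis.

S(f_3,g_4): lcm = x_1*x_2**4. S = 3*x_1*x_2**3 - 2*x_1*x_2**2*x_3 + 2*x_1*x_2**2 + x_1*x_2*x_3**2 - x_1*x_2*x_3 - x_1*x_2 + 3*x_2**4*x_3 - x_2**3*x_3 - x_2**3.
  reduce S modulo (f_1, f_2, f_3, g_4, g_5, g_6):
  remainder -x_2**2 - x_2*x_3**3 + x_2*x_3**2 - 2*x_2*x_3 - 3*x_2 + x_3**3 + 2*x_3**2 - 1 ≠ 0; add g_7 = -x_2**2 - x_2*x_3**3 + x_2*x_3**2 - 2*x_2*x_3 - 3*x_2 + x_3**3 + 2*x_3**2 - 1 to the basis.

S(f_3,g_5): lcm = x_1*x_2**3. S = x_1*x_2**2*x_3 + 2*x_1*x_2*x_3**2 + 3*x_2**3*x_3 - x_2**2*x_3 - x_2**2.
  reduce S modulo (f_1, f_2, f_3, g_4, g_5, g_6, g_7):
  remainder x_2*x_3**3 + 2*x_2*x_3**2 + 2*x_2*x_3 + x_2 + x_3**3 + x_3 + 2 ≠ 0; add g_8 = x_2*x_3**3 + 2*x_2*x_3**2 + 2*x_2*x_3 + x_2 + x_3**3 + x_3 + 2 to the basis.

S(f_1,g_7): lcm = x_1*x_2**2. S = -x_1*x_2*x_3**3 + x_1*x_2*x_3**2 - 2*x_1*x_2*x_3 + x_1*x_2 + x_1*x_3**3 + 2*x_1*x_3**2 - x_1 + x_2*x_3**2 - 2*x_2.
  reduce S modulo (f_1, f_2, f_3, g_4, g_5, g_6, g_7, g_8):
  remainder 2*x_2*x_3**2 + x_2*x_3 - x_2 - x_3**4 - 3*x_3**3 + 3*x_3**2 - 3*x_3 - 1 ≠ 0; add g_9 = 2*x_2*x_3**2 + x_2*x_3 - x_2 - x_3**4 - 3*x_3**3 + 3*x_3**2 - 3*x_3 - 1 to the basis.

S(f_1,g_8): lcm = x_1*x_2**2*x_3**3. S = -2*x_1*x_2**2*x_3**2 - 2*x_1*x_2**2*x_3 - x_1*x_2**2 + 3*x_1*x_2*x_3**3 - x_1*x_2*x_3 - 2*x_1*x_2 + x_2*x_3**5 - 2*x_2*x_3**3.
  reduce S modulo (f_1, f_2, f_3, g_4, g_5, g_6, g_7, g_8, g_9):
  remainder -x_3**5 - x_3**4 - 2*x_3**2 + 3*x_3 - 2 ≠ 0; add g_10 = -x_3**5 - x_3**4 - 2*x_3**2 + 3*x_3 - 2 to the basis.

The other S-polynomials (S(f_1,g_4), S(f_2,g_4), S(f_1,g_5), S(f_2,g_5), S(g_4,g_5), S(f_1,g_6), S(f_2,g_6), S(f_3,g_6), S(g_4,g_6), S(g_5,g_6), S(f_2,g_7), S(f_3,g_7), S(g_4,g_7), S(g_5,g_7), S(g_6,g_7), S(f_2,g_8), S(f_3,g_8), S(g_4,g_8), S(g_5,g_8), S(g_6,g_8), S(g_7,g_8), S(f_1,g_9), S(f_2,g_9), S(f_3,g_9), S(g_4,g_9), S(g_5,g_9), S(g_6,g_9), S(g_7,g_9), S(g_8,g_9), S(f_1,g_10), S(f_2,g_10), S(f_3,g_10), S(g_4,g_10), S(g_5,g_10), S(g_6,g_10), S(g_7,g_10), S(g_8,g_10), S(g_9,g_10)) all reduce to 0 modulo the current basis, so we have a Gröbner basis.
Inter-reduce: drop elements whose leading term is divisible by another's, tail-reduce, and make monic.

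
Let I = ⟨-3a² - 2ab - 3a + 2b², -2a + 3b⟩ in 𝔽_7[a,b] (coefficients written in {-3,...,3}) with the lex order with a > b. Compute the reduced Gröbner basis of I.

G = {a + 2b, b² - b}

Buchberger's algorithm terminates because the ascending chain of leading-term ideals stabilizes.

f_1 = -3a² - 2ab - 3a + 2b², LT = a².
f_2 = -2a + 3b, LT = a.

S(f_1,f_2): lcm = a². S = ab + a - 3b².
  reduce S modulo (f_1, f_2):
  remainder 2b² - 2b ≠ 0; add g_3 = 2b² - 2b to the basis.

The other S-polynomials (S(f_1,g_3), S(f_2,g_3)) all reduce to 0 modulo the current basis, so we have a Gröbner basis.
Inter-reduce: drop elements whose leading term is divisible by another's, tail-reduce, and make monic.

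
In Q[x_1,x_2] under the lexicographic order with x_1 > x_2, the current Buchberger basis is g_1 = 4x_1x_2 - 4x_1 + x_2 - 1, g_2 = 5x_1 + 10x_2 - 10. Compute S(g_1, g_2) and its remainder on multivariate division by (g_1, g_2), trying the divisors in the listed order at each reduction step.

lcm(LM(g_1), LM(g_2)) = x_1x_2.
S = (lcm/LT(g_1))·g_1 − (lcm/LT(g_2))·g_2 = -x_1 - 2x_2^{2} + \tfrac{9}{4}x_2 - \tfrac{1}{4}.
Reduce S modulo (g_1, g_2) in that order:
  leading term x_1: subtract (-\tfrac{1}{5})·g_2 from -x_1 - 2x_2^{2} + \tfrac{9}{4}x_2 - \tfrac{1}{4} → -2x_2^{2} + \tfrac{17}{4}x_2 - \tfrac{9}{4}
  leading term x_2^{2}: no divisor's leading term divides it; move -2x_2^{2} to the remainder.
  leading term x_2: no divisor's leading term divides it; move \tfrac{17}{4}x_2 to the remainder.
  leading term 1: no divisor's leading term divides it; move -\tfrac{9}{4} to the remainder.
The remainder -2x_2^{2} + \tfrac{17}{4}x_2 - \tfrac{9}{4} is nonzero, so it would be added as the next basis element.

S(g_1, g_2) = -x_1 - 2x_2^{2} + \tfrac{9}{4}x_2 - \tfrac{1}{4}; remainder on division = -2x_2^{2} + \tfrac{17}{4}x_2 - \tfrac{9}{4}.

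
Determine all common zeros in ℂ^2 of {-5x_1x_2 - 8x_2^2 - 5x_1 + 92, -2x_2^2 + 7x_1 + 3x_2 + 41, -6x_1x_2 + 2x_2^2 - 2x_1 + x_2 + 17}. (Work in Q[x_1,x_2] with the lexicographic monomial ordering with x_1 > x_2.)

Compute a lex Gröbner basis by Buchberger's algorithm.
f_1 = -5x_1x_2 - 5x_1 - 8x_2^2 + 92, LT = x_1x_2.
f_2 = 7x_1 - 2x_2^2 + 3x_2 + 41, LT = x_1.
f_3 = -6x_1x_2 - 2x_1 + 2x_2^2 + x_2 + 17, LT = x_1x_2.

S(f_1,f_2): lcm = x_1x_2. S = x_1 + 2/7x_2^3 + 41/35x_2^2 - 41/7x_2 - 92/5.
  leading term x_1: subtract (1/7)·f_2 from x_1 + 2/7x_2^3 + 41/35x_2^2 - 41/7x_2 - 92/5 → 2/7x_2^3 + 51/35x_2^2 - 44/7x_2 - 849/35
  leading term x_2^3: no divisor's leading term divides it; move 2/7x_2^3 to the remainder.
  leading term x_2^2: no divisor's leading term divides it; move 51/35x_2^2 to the remainder.
  leading term x_2: no divisor's leading term divides it; move -44/7x_2 to the remainder.
  leading term 1: no divisor's leading term divides it; move -849/35 to the remainder.
  remainder 2/7x_2^3 + 51/35x_2^2 - 44/7x_2 - 849/35 ≠ 0; add h_4 = 2/7x_2^3 + 51/35x_2^2 - 44/7x_2 - 849/35 to the basis.

S(f_1,f_3): lcm = x_1x_2. S = 2/3x_1 + 29/15x_2^2 + 1/6x_2 - 467/30.
  leading term x_1: subtract (2/21)·f_2 from 2/3x_1 + 29/15x_2^2 + 1/6x_2 - 467/30 → 223/105x_2^2 - 5/42x_2 - 1363/70
  leading term x_2^2: no divisor's leading term divides it; move 223/105x_2^2 to the remainder.
  leading term x_2: no divisor's leading term divides it; move -5/42x_2 to the remainder.
  leading term 1: no divisor's leading term divides it; move -1363/70 to the remainder.
  remainder 223/105x_2^2 - 5/42x_2 - 1363/70 ≠ 0; add h_5 = 223/105x_2^2 - 5/42x_2 - 1363/70 to the basis.

S(f_3,h_4): lcm = x_1x_2^3. S = -143/30x_1x_2^2 + 22x_1x_2 + 849/10x_1 - 1/3x_2^4 - 1/6x_2^3 - 17/6x_2^2.
  leading term x_1x_2^2: subtract (143/150x_2)·f_1 from -143/30x_1x_2^2 + 22x_1x_2 + 849/10x_1 - 1/3x_2^4 - 1/6x_2^3 - 17/6x_2^2 → 803/30x_1x_2 + 849/10x_1 - 1/3x_2^4 + 373/50x_2^3 - 17/6x_2^2 - 6578/75x_2
  leading term x_1x_2: subtract (-803/150)·f_1 from 803/30x_1x_2 + 849/10x_1 - 1/3x_2^4 + 373/50x_2^3 - 17/6x_2^2 - 6578/75x_2 → 872/15x_1 - 1/3x_2^4 + 373/50x_2^3 - 2283/50x_2^2 - 6578/75x_2 + 36938/75
  leading term x_1: subtract (872/105)·f_2 from 872/15x_1 - 1/3x_2^4 + 373/50x_2^3 - 2283/50x_2^2 - 6578/75x_2 + 36938/75 → -1/3x_2^4 + 373/50x_2^3 - 30503/1050x_2^2 - 59126/525x_2 + 26602/175
  leading term x_2^4: subtract (-7/6x_2)·h_4 from -1/3x_2^4 + 373/50x_2^3 - 30503/1050x_2^2 - 59126/525x_2 + 26602/175 → 229/25x_2^3 - 38203/1050x_2^2 - 147967/1050x_2 + 26602/175
  leading term x_2^3: subtract (1603/50)·h_4 from 229/25x_2^3 - 38203/1050x_2^2 - 147967/1050x_2 + 26602/175 → -218137/2625x_2^2 + 63629/1050x_2 + 1626967/1750
  leading term x_2^2: subtract (-218137/5575)·h_5 from -218137/2625x_2^2 + 63629/1050x_2 + 1626967/1750 → 311871/5575x_2 + 935613/5575
  leading term x_2: no divisor's leading term divides it; move 311871/5575x_2 to the remainder.
  leading term 1: no divisor's leading term divides it; move 935613/5575 to the remainder.
  remainder 311871/5575x_2 + 935613/5575 ≠ 0; add h_6 = 311871/5575x_2 + 935613/5575 to the basis.

The other S-polynomials (S(f_2,f_3), S(f_1,h_4), S(f_2,h_4), S(f_1,h_5), S(f_2,h_5), S(f_3,h_5), S(h_4,h_5), S(f_1,h_6), S(f_2,h_6), S(f_3,h_6), S(h_4,h_6), S(h_5,h_6)) all reduce to 0 modulo the current basis, so we have a Gröbner basis.
Inter-reduce: drop elements whose leading term is divisible by another's, tail-reduce, and make monic.
Reduced Gröbner basis: {x_1 + 2, x_2 + 3}.

Elimination: the polynomial x_2 + 3 lies in the elimination ideal for x_2, so x_2 ∈ {-3}. For each such x_2, the remaining basis elements (now univariate) give the rest of the solution.
  x_2 = -3: the earlier basis element becomes x_1 + 2 = 0, giving x_1 = -2 — point (-2, -3).

{(-2, -3)}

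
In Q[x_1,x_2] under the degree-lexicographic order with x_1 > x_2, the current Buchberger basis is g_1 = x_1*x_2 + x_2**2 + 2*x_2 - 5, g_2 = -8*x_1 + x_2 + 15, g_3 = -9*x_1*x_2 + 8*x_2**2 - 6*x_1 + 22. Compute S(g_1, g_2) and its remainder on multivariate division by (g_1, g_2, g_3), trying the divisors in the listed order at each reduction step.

S(g_1, g_2) = 9/8*x_2**2 + 31/8*x_2 - 5; remainder on division = 9/8*x_2**2 + 31/8*x_2 - 5.

lcm(LM(g_1), LM(g_2)) = x_1*x_2.
S = (lcm/LT(g_1))·g_1 − (lcm/LT(g_2))·g_2 = 9/8*x_2**2 + 31/8*x_2 - 5.
Reduce S modulo (g_1, g_2, g_3) in that order:
  leading term x_2**2: no divisor's leading term divides it; move 9/8*x_2**2 to the remainder.
  leading term x_2: no divisor's leading term divides it; move 31/8*x_2 to the remainder.
  leading term 1: no divisor's leading term divides it; move -5 to the remainder.
The remainder 9/8*x_2**2 + 31/8*x_2 - 5 is nonzero, so it would be added as the next basis element.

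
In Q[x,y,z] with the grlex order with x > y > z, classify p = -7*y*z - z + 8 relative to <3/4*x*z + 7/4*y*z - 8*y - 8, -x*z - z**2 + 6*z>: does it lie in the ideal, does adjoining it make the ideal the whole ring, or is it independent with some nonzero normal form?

-7*y*z - z + 8 is independent of I; its normal form modulo I is -3*z**2 - 32*y + 17*z - 24.

First compute the reduced Gröbner basis of I by Buchberger's algorithm.
f_1 = 3/4*x*z + 7/4*y*z - 8*y - 8, LT = x*z.
f_2 = -x*z - z**2 + 6*z, LT = x*z.

S(f_1,f_2): lcm = x*z. S = 7/3*y*z - z**2 - 32/3*y + 6*z - 32/3.
  reduce S modulo (f_1, f_2):
  remainder 7/3*y*z - z**2 - 32/3*y + 6*z - 32/3 ≠ 0; add h_3 = 7/3*y*z - z**2 - 32/3*y + 6*z - 32/3 to the basis.

S(f_1,h_3): lcm = x*y*z. S = 3/7*x*z**2 + 7/3*y**2*z + 32/7*x*y - 18/7*x*z - 32/3*y**2 + 32/7*x - 32/3*y.
  reduce S modulo (f_1, f_2, h_3):
  remainder 32/7*x*y + 96/49*z**2 + 32/7*x - 320/49*y - 352/49*z - 320/49 ≠ 0; add h_4 = 32/7*x*y + 96/49*z**2 + 32/7*x - 320/49*y - 352/49*z - 320/49 to the basis.

The other S-polynomials (S(f_2,h_3), S(f_1,h_4), S(f_2,h_4), S(h_3,h_4)) all reduce to 0 modulo the current basis, so we have a Gröbner basis.
Inter-reduce: drop elements whose leading term is divisible by another's, tail-reduce, and make monic.
Reduced Gröbner basis: {x*y + 3/7*z**2 + x - 10/7*y - 11/7*z - 10/7, x*z + z**2 - 6*z, y*z - 3/7*z**2 - 32/7*y + 18/7*z - 32/7}.
Label its elements g_1 = x*y + 3/7*z**2 + x - 10/7*y - 11/7*z - 10/7, g_2 = x*z + z**2 - 6*z, g_3 = y*z - 3/7*z**2 - 32/7*y + 18/7*z - 32/7.

Reduce p = -7*y*z - z + 8 modulo G:
  leading term y*z: subtract (-7)·g_3 from -7*y*z - z + 8 → -3*z**2 - 32*y + 17*z - 24
  leading term z**2: no divisor's leading term divides it; move -3*z**2 to the remainder.
  leading term y: no divisor's leading term divides it; move -32*y to the remainder.
  leading term z: no divisor's leading term divides it; move 17*z to the remainder.
  leading term 1: no divisor's leading term divides it; move -24 to the remainder.
  normal form = -3*z**2 - 32*y + 17*z - 24.
The normal form is nonzero, so p ∉ I. Since p minus its normal form lies in I, I + (p) = I + (r) where r = -3*z**2 - 32*y + 17*z - 24; decide whether this ideal is the whole ring.
Run Buchberger on G together with r (pairs among the g_i already reduce to 0 since G is a Gröbner basis):
g_1 = x*y + 3/7*z**2 + x - 10/7*y - 11/7*z - 10/7, LT = x*y.
g_2 = x*z + z**2 - 6*z, LT = x*z.
g_3 = y*z - 3/7*z**2 - 32/7*y + 18/7*z - 32/7, LT = y*z.
r = -3*z**2 - 32*y + 17*z - 24, LT = z**2.

S(g_2,r): lcm = x*z**2. S = z**3 - 32/3*x*y + 17/3*x*z - 6*z**2 - 8*x.
  reduce S modulo (g_1, g_2, g_3, r):
  remainder 8/3*x + 8/3*z - 16 ≠ 0; add m_5 = 8/3*x + 8/3*z - 16 to the basis.

S(g_3,r): lcm = y*z**2. S = -3/7*z**3 - 32/3*y**2 + 23/21*y*z + 18/7*z**2 - 8*y - 32/7*z.
  reduce S modulo (g_1, g_2, g_3, r, m_5):
  remainder -32/3*y**2 - 200/21*y - 8/7*z + 16/3 ≠ 0; add m_6 = -32/3*y**2 - 200/21*y - 8/7*z + 16/3 to the basis.

The other S-polynomials (S(g_1,g_2), S(g_1,g_3), S(g_1,r), S(g_2,g_3), S(g_1,m_5), S(g_2,m_5), S(g_3,m_5), S(r,m_5), S(g_1,m_6), S(g_2,m_6), S(g_3,m_6), S(r,m_6), S(m_5,m_6)) all reduce to 0 modulo the current basis, so we have a Gröbner basis.
Inter-reduce: drop elements whose leading term is divisible by another's, tail-reduce, and make monic.
Reduced Gröbner basis: {y**2 + 25/28*y + 3/28*z - 1/2, y*z + 1/7*z - 8/7, z**2 + 32/3*y - 17/3*z + 8, x + z - 6}.
The reduced Gröbner basis of I + (p) is {y**2 + 25/28*y + 3/28*z - 1/2, y*z + 1/7*z - 8/7, z**2 + 32/3*y - 17/3*z + 8, x + z - 6} ≠ {1}, a proper ideal, so the enlarged system stays consistent: p is independent of I, with normal form -3*z**2 - 32*y + 17*z - 24.

The remainder on division by a Gröbner basis is unique — it is the normal form.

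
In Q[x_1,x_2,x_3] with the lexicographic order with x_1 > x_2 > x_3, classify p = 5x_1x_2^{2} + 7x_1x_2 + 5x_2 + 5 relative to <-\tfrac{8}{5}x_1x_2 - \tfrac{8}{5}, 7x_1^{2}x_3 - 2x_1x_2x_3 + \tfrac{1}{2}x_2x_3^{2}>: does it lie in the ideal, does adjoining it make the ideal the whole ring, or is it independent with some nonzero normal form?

Adjoining 5x_1x_2^{2} + 7x_1x_2 + 5x_2 + 5 makes the ideal the whole ring: the system is inconsistent.

First compute the reduced Gröbner basis of I by Buchberger's algorithm.
f_1 = -\tfrac{8}{5}x_1x_2 - \tfrac{8}{5}, LT = x_1x_2.
f_2 = 7x_1^{2}x_3 - 2x_1x_2x_3 + \tfrac{1}{2}x_2x_3^{2}, LT = x_1^{2}x_3.

S(f_1,f_2): lcm = x_1^{2}x_2x_3. S = \tfrac{2}{7}x_1x_2^{2}x_3 + x_1x_3 - \tfrac{1}{14}x_2^{2}x_3^{2}.
  leading term x_1x_2^{2}x_3: subtract (-\tfrac{5}{28}x_2x_3)·f_1 from \tfrac{2}{7}x_1x_2^{2}x_3 + x_1x_3 - \tfrac{1}{14}x_2^{2}x_3^{2} → x_1x_3 - \tfrac{1}{14}x_2^{2}x_3^{2} - \tfrac{2}{7}x_2x_3
  leading term x_1x_3: no divisor's leading term divides it; move x_1x_3 to the remainder.
  leading term x_2^{2}x_3^{2}: no divisor's leading term divides it; move -\tfrac{1}{14}x_2^{2}x_3^{2} to the remainder.
  leading term x_2x_3: no divisor's leading term divides it; move -\tfrac{2}{7}x_2x_3 to the remainder.
  remainder x_1x_3 - \tfrac{1}{14}x_2^{2}x_3^{2} - \tfrac{2}{7}x_2x_3 ≠ 0; add h_3 = x_1x_3 - \tfrac{1}{14}x_2^{2}x_3^{2} - \tfrac{2}{7}x_2x_3 to the basis.

S(f_1,h_3): lcm = x_1x_2x_3. S = \tfrac{1}{14}x_2^{3}x_3^{2} + \tfrac{2}{7}x_2^{2}x_3 + x_3.
  leading term x_2^{3}x_3^{2}: no divisor's leading term divides it; move \tfrac{1}{14}x_2^{3}x_3^{2} to the remainder.
  leading term x_2^{2}x_3: no divisor's leading term divides it; move \tfrac{2}{7}x_2^{2}x_3 to the remainder.
  leading term x_3: no divisor's leading term divides it; move x_3 to the remainder.
  remainder \tfrac{1}{14}x_2^{3}x_3^{2} + \tfrac{2}{7}x_2^{2}x_3 + x_3 ≠ 0; add h_4 = \tfrac{1}{14}x_2^{3}x_3^{2} + \tfrac{2}{7}x_2^{2}x_3 + x_3 to the basis.

S(f_2,h_3): lcm = x_1^{2}x_3. S = \tfrac{1}{14}x_1x_2^{2}x_3^{2} + \tfrac{1}{14}x_2x_3^{2}.
  leading term x_1x_2^{2}x_3^{2}: subtract (-\tfrac{5}{112}x_2x_3^{2})·f_1 from \tfrac{1}{14}x_1x_2^{2}x_3^{2} + \tfrac{1}{14}x_2x_3^{2} → 0
  remainder 0.

S(f_1,h_4): lcm = x_1x_2^{3}x_3^{2}. S = -4x_1x_2^{2}x_3 - 14x_1x_3 + x_2^{2}x_3^{2}.
  leading term x_1x_2^{2}x_3: subtract (\tfrac{5}{2}x_2x_3)·f_1 from -4x_1x_2^{2}x_3 - 14x_1x_3 + x_2^{2}x_3^{2} → -14x_1x_3 + x_2^{2}x_3^{2} + 4x_2x_3
  leading term x_1x_3: subtract (-14)·h_3 from -14x_1x_3 + x_2^{2}x_3^{2} + 4x_2x_3 → 0
  remainder 0.

S(f_2,h_4): lcm = x_1^{2}x_2^{3}x_3^{2}. S = -4x_1^{2}x_2^{2}x_3 - 14x_1^{2}x_3 - \tfrac{2}{7}x_1x_2^{4}x_3^{2} + \tfrac{1}{14}x_2^{4}x_3^{3}.
  leading term x_1^{2}x_2^{2}x_3: subtract (\tfrac{5}{2}x_1x_2x_3)·f_1 from -4x_1^{2}x_2^{2}x_3 - 14x_1^{2}x_3 - \tfrac{2}{7}x_1x_2^{4}x_3^{2} + \tfrac{1}{14}x_2^{4}x_3^{3} → -14x_1^{2}x_3 - \tfrac{2}{7}x_1x_2^{4}x_3^{2} + 4x_1x_2x_3 + \tfrac{1}{14}x_2^{4}x_3^{3}
  leading term x_1^{2}x_3: subtract (-2)·f_2 from -14x_1^{2}x_3 - \tfrac{2}{7}x_1x_2^{4}x_3^{2} + 4x_1x_2x_3 + \tfrac{1}{14}x_2^{4}x_3^{3} → -\tfrac{2}{7}x_1x_2^{4}x_3^{2} + \tfrac{1}{14}x_2^{4}x_3^{3} + x_2x_3^{2}
  leading term x_1x_2^{4}x_3^{2}: subtract (\tfrac{5}{28}x_2^{3}x_3^{2})·f_1 from -\tfrac{2}{7}x_1x_2^{4}x_3^{2} + \tfrac{1}{14}x_2^{4}x_3^{3} + x_2x_3^{2} → \tfrac{1}{14}x_2^{4}x_3^{3} + \tfrac{2}{7}x_2^{3}x_3^{2} + x_2x_3^{2}
  leading term x_2^{4}x_3^{3}: subtract (x_2x_3)·h_4 from \tfrac{1}{14}x_2^{4}x_3^{3} + \tfrac{2}{7}x_2^{3}x_3^{2} + x_2x_3^{2} → 0
  remainder 0.

S(h_3,h_4): lcm = x_1x_2^{3}x_3^{2}. S = -4x_1x_2^{2}x_3 - 14x_1x_3 - \tfrac{1}{14}x_2^{5}x_3^{3} - \tfrac{2}{7}x_2^{4}x_3^{2}.
  leading term x_1x_2^{2}x_3: subtract (\tfrac{5}{2}x_2x_3)·f_1 from -4x_1x_2^{2}x_3 - 14x_1x_3 - \tfrac{1}{14}x_2^{5}x_3^{3} - \tfrac{2}{7}x_2^{4}x_3^{2} → -14x_1x_3 - \tfrac{1}{14}x_2^{5}x_3^{3} - \tfrac{2}{7}x_2^{4}x_3^{2} + 4x_2x_3
  leading term x_1x_3: subtract (-14)·h_3 from -14x_1x_3 - \tfrac{1}{14}x_2^{5}x_3^{3} - \tfrac{2}{7}x_2^{4}x_3^{2} + 4x_2x_3 → -\tfrac{1}{14}x_2^{5}x_3^{3} - \tfrac{2}{7}x_2^{4}x_3^{2} - x_2^{2}x_3^{2}
  leading term x_2^{5}x_3^{3}: subtract (-x_2^{2}x_3)·h_4 from -\tfrac{1}{14}x_2^{5}x_3^{3} - \tfrac{2}{7}x_2^{4}x_3^{2} - x_2^{2}x_3^{2} → 0
  remainder 0.

Every S-polynomial of the final basis reduces to 0, so we have a Gröbner basis.
Inter-reduce: drop elements whose leading term is divisible by another's, tail-reduce, and make monic.
Reduced Gröbner basis: {x_1x_2 + 1, x_1x_3 - \tfrac{1}{14}x_2^{2}x_3^{2} - \tfrac{2}{7}x_2x_3, x_2^{3}x_3^{2} + 4x_2^{2}x_3 + 14x_3}.
Label its elements g_1 = x_1x_2 + 1, g_2 = x_1x_3 - \tfrac{1}{14}x_2^{2}x_3^{2} - \tfrac{2}{7}x_2x_3, g_3 = x_2^{3}x_3^{2} + 4x_2^{2}x_3 + 14x_3.

Reduce p = 5x_1x_2^{2} + 7x_1x_2 + 5x_2 + 5 modulo G:
  leading term x_1x_2^{2}: subtract (5x_2)·g_1 from 5x_1x_2^{2} + 7x_1x_2 + 5x_2 + 5 → 7x_1x_2 + 5
  leading term x_1x_2: subtract (7)·g_1 from 7x_1x_2 + 5 → -2
  leading term 1: no divisor's leading term divides it; move -2 to the remainder.
  normal form = -2.
The normal form is nonzero, so p ∉ I. Since p minus its normal form lies in I, I + (p) = I + (r) where r = -2; decide whether this ideal is the whole ring.
Here r = -2 is a nonzero constant, hence a unit: 1 ∈ I + (p), the Gröbner basis of I + (p) is {1}, and the enlarged system has no common solution — adjoining p is inconsistent.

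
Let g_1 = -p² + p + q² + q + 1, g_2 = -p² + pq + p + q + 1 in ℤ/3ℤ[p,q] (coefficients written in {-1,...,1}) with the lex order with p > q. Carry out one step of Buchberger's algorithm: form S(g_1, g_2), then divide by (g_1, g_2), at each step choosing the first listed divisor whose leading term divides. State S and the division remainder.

S(g_1, g_2) = pq - q²; remainder on division = pq - q².

lcm(LM(g_1), LM(g_2)) = p².
S = (lcm/LT(g_1))·g_1 − (lcm/LT(g_2))·g_2 = pq - q².
Reduce S modulo (g_1, g_2) in that order:
  leading term pq: no divisor's leading term divides it; move pq to the remainder.
  leading term q²: no divisor's leading term divides it; move -q² to the remainder.
The remainder pq - q² is nonzero, so it would be added as the next basis element.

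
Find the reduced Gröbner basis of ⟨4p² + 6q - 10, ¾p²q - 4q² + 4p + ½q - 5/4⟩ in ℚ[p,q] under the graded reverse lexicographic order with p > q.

f_1 = 4p² + 6q - 10, LT = p².
f_2 = ¾p²q - 4q² + 4p + ½q - 5/4, LT = p²q.

S(f_1,f_2): lcm = p²q. S = 41/6q² - 16/3p - 19/6q + 5/3.
  leading term q²: no divisor's leading term divides it; move 41/6q² to the remainder.
  leading term p: no divisor's leading term divides it; move -16/3p to the remainder.
  leading term q: no divisor's leading term divides it; move -19/6q to the remainder.
  leading term 1: no divisor's leading term divides it; move 5/3 to the remainder.
  remainder 41/6q² - 16/3p - 19/6q + 5/3 ≠ 0; add g_3 = 41/6q² - 16/3p - 19/6q + 5/3 to the basis.

The other S-polynomials (S(f_1,g_3), S(f_2,g_3)) all reduce to 0 modulo the current basis, so we have a Gröbner basis.
Inter-reduce: drop elements whose leading term is divisible by another's, tail-reduce, and make monic.

G = {p² + 3/2q - 5/2, q² - 32/41p - 19/41q + 10/41}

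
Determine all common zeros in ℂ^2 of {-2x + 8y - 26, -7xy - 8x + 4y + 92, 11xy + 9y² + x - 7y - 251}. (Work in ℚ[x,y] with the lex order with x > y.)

Compute a lex Gröbner basis by Buchberger's algorithm.
f_1 = -2x + 8y - 26, LT = x.
f_2 = -7xy - 8x + 4y + 92, LT = xy.
f_3 = 11xy + x + 9y² - 7y - 251, LT = xy.

S(f_1,f_2): lcm = xy. S = -8/7x - 4y² + 95/7y + 92/7.
  leading term x: subtract (4/7)·f_1 from -8/7x - 4y² + 95/7y + 92/7 → -4y² + 9y + 28
  leading term y²: no divisor's leading term divides it; move -4y² to the remainder.
  leading term y: no divisor's leading term divides it; move 9y to the remainder.
  leading term 1: no divisor's leading term divides it; move 28 to the remainder.
  remainder -4y² + 9y + 28 ≠ 0; add h_4 = -4y² + 9y + 28 to the basis.

S(f_1,f_3): lcm = xy. S = -1/11x - 53/11y² + 150/11y + 251/11.
  leading term x: subtract (1/22)·f_1 from -1/11x - 53/11y² + 150/11y + 251/11 → -53/11y² + 146/11y + 24
  leading term y²: subtract (53/44)·h_4 from -53/11y² + 146/11y + 24 → 107/44y - 107/11
  leading term y: no divisor's leading term divides it; move 107/44y to the remainder.
  leading term 1: no divisor's leading term divides it; move -107/11 to the remainder.
  remainder 107/44y - 107/11 ≠ 0; add h_5 = 107/44y - 107/11 to the basis.

The other S-polynomials (S(f_2,f_3), S(f_1,h_4), S(f_2,h_4), S(f_3,h_4), S(f_1,h_5), S(f_2,h_5), S(f_3,h_5), S(h_4,h_5)) all reduce to 0 modulo the current basis, so we have a Gröbner basis.
Inter-reduce: drop elements whose leading term is divisible by another's, tail-reduce, and make monic.
Reduced Gröbner basis: {x - 3, y - 4}.

Elimination: the polynomial y - 4 lies in the elimination ideal for y, so y ∈ {4}. For each such y, the remaining basis elements (now univariate) give the rest of the solution.
  y = 4: the earlier basis element becomes x - 3 = 0, giving x = 3 — point (3, 4).

{(3, 4)}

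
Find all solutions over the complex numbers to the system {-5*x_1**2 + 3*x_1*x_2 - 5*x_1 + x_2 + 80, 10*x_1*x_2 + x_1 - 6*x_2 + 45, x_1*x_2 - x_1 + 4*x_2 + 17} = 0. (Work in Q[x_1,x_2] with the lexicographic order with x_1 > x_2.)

{(3, -2)}

Compute a lex Gröbner basis by Buchberger's algorithm.
f_1 = -5*x_1**2 + 3*x_1*x_2 - 5*x_1 + x_2 + 80, LT = x_1**2.
f_2 = 10*x_1*x_2 + x_1 - 6*x_2 + 45, LT = x_1*x_2.
f_3 = x_1*x_2 - x_1 + 4*x_2 + 17, LT = x_1*x_2.

S(f_1,f_2): lcm = x_1**2*x_2. S = -1/10*x_1**2 - 3/5*x_1*x_2**2 + 8/5*x_1*x_2 - 9/2*x_1 - 1/5*x_2**2 - 16*x_2.
  reduce S modulo (f_1, f_2, f_3):
  remainder -114/25*x_1 - 14/25*x_2**2 - 309/25*x_2 - 44/5 ≠ 0; add h_4 = -114/25*x_1 - 14/25*x_2**2 - 309/25*x_2 - 44/5 to the basis.

S(f_1,f_3): lcm = x_1**2*x_2. S = x_1**2 - 3/5*x_1*x_2**2 - 3*x_1*x_2 - 17*x_1 - 1/5*x_2**2 - 16*x_2.
  reduce S modulo (f_1, f_2, f_3, h_4):
  remainder 15407/9500*x_2**2 + 639373/19000*x_2 + 115549/1900 ≠ 0; add h_5 = 15407/9500*x_2**2 + 639373/19000*x_2 + 115549/1900 to the basis.

S(f_2,f_3): lcm = x_1*x_2. S = 11/10*x_1 - 23/5*x_2 - 25/2.
  reduce S modulo (f_1, f_2, f_3, h_4, h_5):
  remainder -31553/6603*x_2 - 63106/6603 ≠ 0; add h_6 = -31553/6603*x_2 - 63106/6603 to the basis.

The other S-polynomials (S(f_1,h_4), S(f_2,h_4), S(f_3,h_4), S(f_1,h_5), S(f_2,h_5), S(f_3,h_5), S(h_4,h_5), S(f_1,h_6), S(f_2,h_6), S(f_3,h_6), S(h_4,h_6), S(h_5,h_6)) all reduce to 0 modulo the current basis, so we have a Gröbner basis.
Inter-reduce: drop elements whose leading term is divisible by another's, tail-reduce, and make monic.
Reduced Gröbner basis: {x_1 - 3, x_2 + 2}.

Elimination: the polynomial x_2 + 2 lies in the elimination ideal for x_2, so x_2 ∈ {-2}. For each such x_2, the remaining basis elements (now univariate) give the rest of the solution.
  x_2 = -2: the earlier basis element becomes x_1 - 3 = 0, giving x_1 = 3 — point (3, -2).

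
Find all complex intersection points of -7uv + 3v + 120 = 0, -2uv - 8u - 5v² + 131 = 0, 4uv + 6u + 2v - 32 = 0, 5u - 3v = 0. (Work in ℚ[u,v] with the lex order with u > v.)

Compute a lex Gröbner basis by Buchberger's algorithm.
f_1 = -7uv + 3v + 120, LT = uv.
f_2 = -2uv - 8u - 5v² + 131, LT = uv.
f_3 = 4uv + 6u + 2v - 32, LT = uv.
f_4 = 5u - 3v, LT = u.

S(f_1,f_2): lcm = uv. S = -4u - 5/2v² - 3/7v + 677/14.
  reduce S modulo (f_1, f_2, f_3, f_4):
  remainder -5/2v² - 99/35v + 677/14 ≠ 0; add h_5 = -5/2v² - 99/35v + 677/14 to the basis.

S(f_1,f_3): lcm = uv. S = -3/2u - 13/14v - 64/7.
  reduce S modulo (f_1, f_2, f_3, f_4, h_5):
  remainder -64/35v - 64/7 ≠ 0; add h_6 = -64/35v - 64/7 to the basis.

The other S-polynomials (S(f_1,f_4), S(f_2,f_3), S(f_2,f_4), S(f_3,f_4), S(f_1,h_5), S(f_2,h_5), S(f_3,h_5), S(f_4,h_5), S(f_1,h_6), S(f_2,h_6), S(f_3,h_6), S(f_4,h_6), S(h_5,h_6)) all reduce to 0 modulo the current basis, so we have a Gröbner basis.
Inter-reduce: drop elements whose leading term is divisible by another's, tail-reduce, and make monic.
Reduced Gröbner basis: {u + 3, v + 5}.

The lex basis is triangular: the last element involves only v. Solving v + 5 = 0 gives v ∈ {-5}; substituting each value into the earlier elements determines the remaining variables.
  v = -5: the earlier basis element becomes u + 3 = 0, giving u = -3 — point (-3, -5).
Zero-dimensionality of the ideal guarantees finitely many solutions over ℂ.

{(-3, -5)}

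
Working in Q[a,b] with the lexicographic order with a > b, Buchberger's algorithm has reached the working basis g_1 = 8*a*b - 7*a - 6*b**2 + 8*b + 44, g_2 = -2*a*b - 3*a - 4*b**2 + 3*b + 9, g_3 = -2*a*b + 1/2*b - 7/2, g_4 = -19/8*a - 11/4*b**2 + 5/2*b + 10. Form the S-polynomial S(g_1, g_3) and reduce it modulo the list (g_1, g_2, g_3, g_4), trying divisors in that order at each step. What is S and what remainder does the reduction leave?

lcm(LM(g_1), LM(g_3)) = a*b.
S = (lcm/LT(g_1))·g_1 − (lcm/LT(g_3))·g_3 = -7/8*a - 3/4*b**2 + 5/4*b + 15/4.
Reduce S modulo (g_1, g_2, g_3, g_4) in that order:
  leading term a: subtract (7/19)·g_4 from -7/8*a - 3/4*b**2 + 5/4*b + 15/4 → 5/19*b**2 + 25/76*b + 5/76
  leading term b**2: no divisor's leading term divides it; move 5/19*b**2 to the remainder.
  leading term b: no divisor's leading term divides it; move 25/76*b to the remainder.
  leading term 1: no divisor's leading term divides it; move 5/76 to the remainder.
The remainder 5/19*b**2 + 25/76*b + 5/76 is nonzero, so it would be added as the next basis element.

S(g_1, g_3) = -7/8*a - 3/4*b**2 + 5/4*b + 15/4; remainder on division = 5/19*b**2 + 25/76*b + 5/76.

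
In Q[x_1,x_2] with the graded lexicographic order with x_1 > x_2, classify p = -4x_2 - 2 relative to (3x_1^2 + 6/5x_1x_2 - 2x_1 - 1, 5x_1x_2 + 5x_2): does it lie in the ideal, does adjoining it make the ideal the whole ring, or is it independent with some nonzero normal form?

First compute the reduced Gröbner basis of I by Buchberger's algorithm.
f_1 = 3x_1^2 + 6/5x_1x_2 - 2x_1 - 1, LT = x_1^2.
f_2 = 5x_1x_2 + 5x_2, LT = x_1x_2.

S(f_1,f_2): lcm = x_1^2x_2. S = 2/5x_1x_2^2 - 5/3x_1x_2 - 1/3x_2.
  leading term x_1x_2^2: subtract (2/25x_2)·f_2 from 2/5x_1x_2^2 - 5/3x_1x_2 - 1/3x_2 → -5/3x_1x_2 - 2/5x_2^2 - 1/3x_2
  leading term x_1x_2: subtract (-1/3)·f_2 from -5/3x_1x_2 - 2/5x_2^2 - 1/3x_2 → -2/5x_2^2 + 4/3x_2
  leading term x_2^2: no divisor's leading term divides it; move -2/5x_2^2 to the remainder.
  leading term x_2: no divisor's leading term divides it; move 4/3x_2 to the remainder.
  remainder -2/5x_2^2 + 4/3x_2 ≠ 0; add h_3 = -2/5x_2^2 + 4/3x_2 to the basis.

The other S-polynomials (S(f_1,h_3), S(f_2,h_3)) all reduce to 0 modulo the current basis, so we have a Gröbner basis.
Inter-reduce: drop elements whose leading term is divisible by another's, tail-reduce, and make monic.
Reduced Gröbner basis: {x_1^2 - 2/3x_1 - 2/5x_2 - 1/3, x_1x_2 + x_2, x_2^2 - 10/3x_2}.
Label its elements g_1 = x_1^2 - 2/3x_1 - 2/5x_2 - 1/3, g_2 = x_1x_2 + x_2, g_3 = x_2^2 - 10/3x_2.

Reduce p = -4x_2 - 2 modulo G:
  leading term x_2: no divisor's leading term divides it; move -4x_2 to the remainder.
  leading term 1: no divisor's leading term divides it; move -2 to the remainder.
  normal form = -4x_2 - 2.
The normal form is nonzero, so p ∉ I. Since p minus its normal form lies in I, I + (p) = I + (r) where r = -4x_2 - 2; decide whether this ideal is the whole ring.
Run Buchberger on G together with r (pairs among the g_i already reduce to 0 since G is a Gröbner basis):
g_1 = x_1^2 - 2/3x_1 - 2/5x_2 - 1/3, LT = x_1^2.
g_2 = x_1x_2 + x_2, LT = x_1x_2.
g_3 = x_2^2 - 10/3x_2, LT = x_2^2.
r = -4x_2 - 2, LT = x_2.

S(g_2,r): lcm = x_1x_2. S = -1/2x_1 + x_2.
  leading term x_1: no divisor's leading term divides it; move -1/2x_1 to the remainder.
  leading term x_2: subtract (-1/4)·r from x_2 → -1/2
  leading term 1: no divisor's leading term divides it; move -1/2 to the remainder.
  remainder -1/2x_1 - 1/2 ≠ 0; add m_5 = -1/2x_1 - 1/2 to the basis.

S(g_3,r): lcm = x_2^2. S = -23/6x_2.
  leading term x_2: subtract (23/24)·r from -23/6x_2 → 23/12
  leading term 1: no divisor's leading term divides it; move 23/12 to the remainder.
  remainder 23/12 ≠ 0; add m_6 = 23/12 to the basis.

The other S-polynomials (S(g_1,g_2), S(g_1,g_3), S(g_1,r), S(g_2,g_3), S(g_1,m_5), S(g_2,m_5), S(g_3,m_5), S(r,m_5), S(g_1,m_6), S(g_2,m_6), S(g_3,m_6), S(r,m_6), S(m_5,m_6)) all reduce to 0 modulo the current basis, so we have a Gröbner basis.
Inter-reduce: drop elements whose leading term is divisible by another's, tail-reduce, and make monic.
Reduced Gröbner basis: {1}.
The reduced Gröbner basis of I + (p) is {1}: the ideal is the whole ring, so the enlarged system has no common solution — adjoining p is inconsistent.

Adjoining -4x_2 - 2 makes the ideal the whole ring: the system is inconsistent.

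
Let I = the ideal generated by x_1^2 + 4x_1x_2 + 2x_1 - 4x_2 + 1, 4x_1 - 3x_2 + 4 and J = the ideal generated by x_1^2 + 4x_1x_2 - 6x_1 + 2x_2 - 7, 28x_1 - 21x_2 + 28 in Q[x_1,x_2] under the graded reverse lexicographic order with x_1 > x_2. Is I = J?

Two ideals are equal iff their reduced Gröbner bases coincide (the reduced basis is unique for a fixed ordering).
Buchberger on the first generating set:
f_1 = x_1^2 + 4x_1x_2 + 2x_1 - 4x_2 + 1, LT = x_1^2.
f_2 = 4x_1 - 3x_2 + 4, LT = x_1.

S(f_1,f_2): lcm = x_1^2. S = 19/4x_1x_2 + x_1 - 4x_2 + 1.
  reduce S modulo (f_1, f_2):
  remainder 57/16x_2^2 - 8x_2 ≠ 0; add g_3 = 57/16x_2^2 - 8x_2 to the basis.

The other S-polynomials (S(f_1,g_3), S(f_2,g_3)) all reduce to 0 modulo the current basis, so we have a Gröbner basis.
Inter-reduce: drop elements whose leading term is divisible by another's, tail-reduce, and make monic.
Reduced Gröbner basis: {x_2^2 - 128/57x_2, x_1 - 3/4x_2 + 1}.

Buchberger on the second generating set:
h_1 = x_1^2 + 4x_1x_2 - 6x_1 + 2x_2 - 7, LT = x_1^2.
h_2 = 28x_1 - 21x_2 + 28, LT = x_1.

S(h_1,h_2): lcm = x_1^2. S = 19/4x_1x_2 - 7x_1 + 2x_2 - 7.
  reduce S modulo (h_1, h_2):
  remainder 57/16x_2^2 - 8x_2 ≠ 0; add k_3 = 57/16x_2^2 - 8x_2 to the basis.

The other S-polynomials (S(h_1,k_3), S(h_2,k_3)) all reduce to 0 modulo the current basis, so we have a Gröbner basis.
Inter-reduce: drop elements whose leading term is divisible by another's, tail-reduce, and make monic.
Reduced Gröbner basis: {x_2^2 - 128/57x_2, x_1 - 3/4x_2 + 1}.

The two bases agree; hence the ideals are identical.

Yes, the ideals are equal.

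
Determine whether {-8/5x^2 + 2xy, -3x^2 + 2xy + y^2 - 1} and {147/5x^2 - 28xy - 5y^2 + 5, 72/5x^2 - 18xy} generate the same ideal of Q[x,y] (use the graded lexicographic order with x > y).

Yes, the ideals are equal.

Since reduced Gröbner bases are canonical representatives of ideals under a given ordering, it suffices to compute and compare them.
Buchberger on the first generating set:
f_1 = -8/5x^2 + 2xy, LT = x^2.
f_2 = -3x^2 + 2xy + y^2 - 1, LT = x^2.

S(f_1,f_2): lcm = x^2. S = -7/12xy + 1/3y^2 - 1/3.
  reduce S modulo (f_1, f_2):
  remainder -7/12xy + 1/3y^2 - 1/3 ≠ 0; add g_3 = -7/12xy + 1/3y^2 - 1/3 to the basis.

S(f_1,g_3): lcm = x^2y. S = -19/28xy^2 - 4/7x.
  reduce S modulo (f_1, f_2, g_3):
  remainder -19/49y^3 - 4/7x + 19/49y ≠ 0; add g_4 = -19/49y^3 - 4/7x + 19/49y to the basis.

The other S-polynomials (S(f_2,g_3), S(f_1,g_4), S(f_2,g_4), S(g_3,g_4)) all reduce to 0 modulo the current basis, so we have a Gröbner basis.
Inter-reduce: drop elements whose leading term is divisible by another's, tail-reduce, and make monic.
Reduced Gröbner basis: {y^3 + 28/19x - y, x^2 - 5/7y^2 + 5/7, xy - 4/7y^2 + 4/7}.

Buchberger on the second generating set:
h_1 = 147/5x^2 - 28xy - 5y^2 + 5, LT = x^2.
h_2 = 72/5x^2 - 18xy, LT = x^2.

S(h_1,h_2): lcm = x^2. S = 25/84xy - 25/147y^2 + 25/147.
  reduce S modulo (h_1, h_2):
  remainder 25/84xy - 25/147y^2 + 25/147 ≠ 0; add k_3 = 25/84xy - 25/147y^2 + 25/147 to the basis.

S(h_1,k_3): lcm = x^2y. S = -8/21xy^2 - 25/147y^3 - 4/7x + 25/147y.
  reduce S modulo (h_1, h_2, k_3):
  remainder -19/49y^3 - 4/7x + 19/49y ≠ 0; add k_4 = -19/49y^3 - 4/7x + 19/49y to the basis.

The other S-polynomials (S(h_2,k_3), S(h_1,k_4), S(h_2,k_4), S(k_3,k_4)) all reduce to 0 modulo the current basis, so we have a Gröbner basis.
Inter-reduce: drop elements whose leading term is divisible by another's, tail-reduce, and make monic.
Reduced Gröbner basis: {y^3 + 28/19x - y, x^2 - 5/7y^2 + 5/7, xy - 4/7y^2 + 4/7}.

The two bases agree; hence the ideals are identical.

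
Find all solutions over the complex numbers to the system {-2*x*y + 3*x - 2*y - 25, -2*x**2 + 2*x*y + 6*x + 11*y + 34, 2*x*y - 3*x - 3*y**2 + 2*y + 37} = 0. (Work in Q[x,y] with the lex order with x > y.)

Compute a lex Gröbner basis by Buchberger's algorithm.
f_1 = -2*x*y + 3*x - 2*y - 25, LT = x*y.
f_2 = -2*x**2 + 2*x*y + 6*x + 11*y + 34, LT = x**2.
f_3 = 2*x*y - 3*x - 3*y**2 + 2*y + 37, LT = x*y.

S(f_1,f_2): lcm = x**2*y. S = -3/2*x**2 + x*y**2 + 4*x*y + 25/2*x + 11/2*y**2 + 17*y.
  leading term x**2: subtract (3/4)·f_2 from -3/2*x**2 + x*y**2 + 4*x*y + 25/2*x + 11/2*y**2 + 17*y → x*y**2 + 5/2*x*y + 8*x + 11/2*y**2 + 35/4*y - 51/2
  leading term x*y**2: subtract (-1/2*y)·f_1 from x*y**2 + 5/2*x*y + 8*x + 11/2*y**2 + 35/4*y - 51/2 → 4*x*y + 8*x + 9/2*y**2 - 15/4*y - 51/2
  leading term x*y: subtract (-2)·f_1 from 4*x*y + 8*x + 9/2*y**2 - 15/4*y - 51/2 → 14*x + 9/2*y**2 - 31/4*y - 151/2
  leading term x: no divisor's leading term divides it; move 14*x to the remainder.
  leading term y**2: no divisor's leading term divides it; move 9/2*y**2 to the remainder.
  leading term y: no divisor's leading term divides it; move -31/4*y to the remainder.
  leading term 1: no divisor's leading term divides it; move -151/2 to the remainder.
  remainder 14*x + 9/2*y**2 - 31/4*y - 151/2 ≠ 0; add h_4 = 14*x + 9/2*y**2 - 31/4*y - 151/2 to the basis.

S(f_1,f_3): lcm = x*y. S = 3/2*y**2 - 6.
  leading term y**2: no divisor's leading term divides it; move 3/2*y**2 to the remainder.
  leading term 1: no divisor's leading term divides it; move -6 to the remainder.
  remainder 3/2*y**2 - 6 ≠ 0; add h_5 = 3/2*y**2 - 6 to the basis.

S(f_2,f_3): lcm = x**2*y. S = 3/2*x**2 + 1/2*x*y**2 - 4*x*y - 37/2*x - 11/2*y**2 - 17*y.
  leading term x**2: subtract (-3/4)·f_2 from 3/2*x**2 + 1/2*x*y**2 - 4*x*y - 37/2*x - 11/2*y**2 - 17*y → 1/2*x*y**2 - 5/2*x*y - 14*x - 11/2*y**2 - 35/4*y + 51/2
  leading term x*y**2: subtract (-1/4*y)·f_1 from 1/2*x*y**2 - 5/2*x*y - 14*x - 11/2*y**2 - 35/4*y + 51/2 → -7/4*x*y - 14*x - 6*y**2 - 15*y + 51/2
  leading term x*y: subtract (7/8)·f_1 from -7/4*x*y - 14*x - 6*y**2 - 15*y + 51/2 → -133/8*x - 6*y**2 - 53/4*y + 379/8
  leading term x: subtract (-19/16)·h_4 from -133/8*x - 6*y**2 - 53/4*y + 379/8 → -21/32*y**2 - 1437/64*y - 1353/32
  leading term y**2: subtract (-7/16)·h_5 from -21/32*y**2 - 1437/64*y - 1353/32 → -1437/64*y - 1437/32
  leading term y: no divisor's leading term divides it; move -1437/64*y to the remainder.
  leading term 1: no divisor's leading term divides it; move -1437/32 to the remainder.
  remainder -1437/64*y - 1437/32 ≠ 0; add h_6 = -1437/64*y - 1437/32 to the basis.

S(f_1,h_4): lcm = x*y. S = -3/2*x - 9/28*y**3 + 31/56*y**2 + 179/28*y + 25/2.
  leading term x: subtract (-3/28)·h_4 from -3/2*x - 9/28*y**3 + 31/56*y**2 + 179/28*y + 25/2 → -9/28*y**3 + 29/28*y**2 + 89/16*y + 247/56
  leading term y**3: subtract (-3/14*y)·h_5 from -9/28*y**3 + 29/28*y**2 + 89/16*y + 247/56 → 29/28*y**2 + 479/112*y + 247/56
  leading term y**2: subtract (29/42)·h_5 from 29/28*y**2 + 479/112*y + 247/56 → 479/112*y + 479/56
  leading term y: subtract (-4/21)·h_6 from 479/112*y + 479/56 → 0
  remainder 0.

S(f_2,h_4): lcm = x**2. S = -9/28*x*y**2 - 25/56*x*y + 67/28*x - 11/2*y - 17.
  leading term x*y**2: subtract (9/56*y)·f_1 from -9/28*x*y**2 - 25/56*x*y + 67/28*x - 11/2*y - 17 → -13/14*x*y + 67/28*x + 9/28*y**2 - 83/56*y - 17
  leading term x*y: subtract (13/28)·f_1 from -13/14*x*y + 67/28*x + 9/28*y**2 - 83/56*y - 17 → x + 9/28*y**2 - 31/56*y - 151/28
  leading term x: subtract (1/14)·h_4 from x + 9/28*y**2 - 31/56*y - 151/28 → 0
  remainder 0.

S(f_3,h_4): lcm = x*y. S = -3/2*x - 9/28*y**3 - 53/56*y**2 + 179/28*y + 37/2.
  leading term x: subtract (-3/28)·h_4 from -3/2*x - 9/28*y**3 - 53/56*y**2 + 179/28*y + 37/2 → -9/28*y**3 - 13/28*y**2 + 89/16*y + 583/56
  leading term y**3: subtract (-3/14*y)·h_5 from -9/28*y**3 - 13/28*y**2 + 89/16*y + 583/56 → -13/28*y**2 + 479/112*y + 583/56
  leading term y**2: subtract (-13/42)·h_5 from -13/28*y**2 + 479/112*y + 583/56 → 479/112*y + 479/56
  leading term y: subtract (-4/21)·h_6 from 479/112*y + 479/56 → 0
  remainder 0.

S(f_1,h_5): lcm = x*y**2. S = -3/2*x*y + 4*x + y**2 + 25/2*y.
  leading term x*y: subtract (3/4)·f_1 from -3/2*x*y + 4*x + y**2 + 25/2*y → 7/4*x + y**2 + 14*y + 75/4
  leading term x: subtract (1/8)·h_4 from 7/4*x + y**2 + 14*y + 75/4 → 7/16*y**2 + 479/32*y + 451/16
  leading term y**2: subtract (7/24)·h_5 from 7/16*y**2 + 479/32*y + 451/16 → 479/32*y + 479/16
  leading term y: subtract (-2/3)·h_6 from 479/32*y + 479/16 → 0
  remainder 0.

S(f_2,h_5): leading monomials are coprime, so the S-polynomial reduces to 0 (Buchberger's first criterion).
S(f_3,h_5): lcm = x*y**2. S = -3/2*x*y + 4*x - 3/2*y**3 + y**2 + 37/2*y.
  leading term x*y: subtract (3/4)·f_1 from -3/2*x*y + 4*x - 3/2*y**3 + y**2 + 37/2*y → 7/4*x - 3/2*y**3 + y**2 + 20*y + 75/4
  leading term x: subtract (1/8)·h_4 from 7/4*x - 3/2*y**3 + y**2 + 20*y + 75/4 → -3/2*y**3 + 7/16*y**2 + 671/32*y + 451/16
  leading term y**3: subtract (-y)·h_5 from -3/2*y**3 + 7/16*y**2 + 671/32*y + 451/16 → 7/16*y**2 + 479/32*y + 451/16
  leading term y**2: subtract (7/24)·h_5 from 7/16*y**2 + 479/32*y + 451/16 → 479/32*y + 479/16
  leading term y: subtract (-2/3)·h_6 from 479/32*y + 479/16 → 0
  remainder 0.

S(h_4,h_5): leading monomials are coprime, so the S-polynomial reduces to 0 (Buchberger's first criterion).
S(f_1,h_6): lcm = x*y. S = -7/2*x + y + 25/2.
  leading term x: subtract (-1/4)·h_4 from -7/2*x + y + 25/2 → 9/8*y**2 - 15/16*y - 51/8
  leading term y**2: subtract (3/4)·h_5 from 9/8*y**2 - 15/16*y - 51/8 → -15/16*y - 15/8
  leading term y: subtract (20/479)·h_6 from -15/16*y - 15/8 → 0
  remainder 0.

S(f_2,h_6): leading monomials are coprime, so the S-polynomial reduces to 0 (Buchberger's first criterion).
S(f_3,h_6): lcm = x*y. S = -7/2*x - 3/2*y**2 + y + 37/2.
  leading term x: subtract (-1/4)·h_4 from -7/2*x - 3/2*y**2 + y + 37/2 → -3/8*y**2 - 15/16*y - 3/8
  leading term y**2: subtract (-1/4)·h_5 from -3/8*y**2 - 15/16*y - 3/8 → -15/16*y - 15/8
  leading term y: subtract (20/479)·h_6 from -15/16*y - 15/8 → 0
  remainder 0.

S(h_4,h_6): leading monomials are coprime, so the S-polynomial reduces to 0 (Buchberger's first criterion).
S(h_5,h_6): lcm = y**2. S = -2*y - 4.
  leading term y: subtract (128/1437)·h_6 from -2*y - 4 → 0
  remainder 0.

Every S-polynomial of the final basis reduces to 0, so we have a Gröbner basis.
Inter-reduce: drop elements whose leading term is divisible by another's, tail-reduce, and make monic.
Reduced Gröbner basis: {x - 3, y + 2}.

From the last basis element, y + 2 = 0, so y takes values in {-2}. Each choice, substituted upward through the basis, yields the corresponding point(s) of the solution set.
  y = -2: the earlier basis element becomes x - 3 = 0, giving x = 3 — point (3, -2).

{(3, -2)}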